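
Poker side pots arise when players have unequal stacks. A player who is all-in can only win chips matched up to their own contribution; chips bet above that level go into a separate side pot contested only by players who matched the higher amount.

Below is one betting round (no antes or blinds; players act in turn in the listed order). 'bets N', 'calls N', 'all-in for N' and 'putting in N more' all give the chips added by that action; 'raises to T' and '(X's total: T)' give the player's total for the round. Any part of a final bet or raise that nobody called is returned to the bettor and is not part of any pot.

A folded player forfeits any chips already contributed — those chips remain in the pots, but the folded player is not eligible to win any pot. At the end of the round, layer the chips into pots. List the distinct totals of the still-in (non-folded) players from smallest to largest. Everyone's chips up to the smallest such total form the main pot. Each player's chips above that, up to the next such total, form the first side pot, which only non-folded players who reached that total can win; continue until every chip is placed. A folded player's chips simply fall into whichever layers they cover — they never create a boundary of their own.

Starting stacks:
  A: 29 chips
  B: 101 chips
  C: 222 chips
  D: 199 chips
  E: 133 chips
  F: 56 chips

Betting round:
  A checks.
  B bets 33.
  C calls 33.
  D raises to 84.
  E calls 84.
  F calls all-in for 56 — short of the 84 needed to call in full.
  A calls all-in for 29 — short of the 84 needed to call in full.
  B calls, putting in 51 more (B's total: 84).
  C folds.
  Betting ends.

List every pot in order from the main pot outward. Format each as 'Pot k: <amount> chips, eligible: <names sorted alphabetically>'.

Contributions: A=29, B=84, C=33, D=84, E=84, F=56
Folded: C
Pot levels (distinct totals of non-folded players): 29, 56, 84
Layer 1-29: 29 each from A, B, C, D, E, F = 29*6 = 174 chips; eligible A, B, D, E, F
Layer 30-56: B 27 + C 4 + D 27 + E 27 + F 27 = 112 chips; eligible B, D, E, F
Layer 57-84: 28 each from B, D, E = 28*3 = 84 chips; eligible B, D, E

Pot 1: 174 chips, eligible: A, B, D, E, F
Pot 2: 112 chips, eligible: B, D, E, F
Pot 3: 84 chips, eligible: B, D, E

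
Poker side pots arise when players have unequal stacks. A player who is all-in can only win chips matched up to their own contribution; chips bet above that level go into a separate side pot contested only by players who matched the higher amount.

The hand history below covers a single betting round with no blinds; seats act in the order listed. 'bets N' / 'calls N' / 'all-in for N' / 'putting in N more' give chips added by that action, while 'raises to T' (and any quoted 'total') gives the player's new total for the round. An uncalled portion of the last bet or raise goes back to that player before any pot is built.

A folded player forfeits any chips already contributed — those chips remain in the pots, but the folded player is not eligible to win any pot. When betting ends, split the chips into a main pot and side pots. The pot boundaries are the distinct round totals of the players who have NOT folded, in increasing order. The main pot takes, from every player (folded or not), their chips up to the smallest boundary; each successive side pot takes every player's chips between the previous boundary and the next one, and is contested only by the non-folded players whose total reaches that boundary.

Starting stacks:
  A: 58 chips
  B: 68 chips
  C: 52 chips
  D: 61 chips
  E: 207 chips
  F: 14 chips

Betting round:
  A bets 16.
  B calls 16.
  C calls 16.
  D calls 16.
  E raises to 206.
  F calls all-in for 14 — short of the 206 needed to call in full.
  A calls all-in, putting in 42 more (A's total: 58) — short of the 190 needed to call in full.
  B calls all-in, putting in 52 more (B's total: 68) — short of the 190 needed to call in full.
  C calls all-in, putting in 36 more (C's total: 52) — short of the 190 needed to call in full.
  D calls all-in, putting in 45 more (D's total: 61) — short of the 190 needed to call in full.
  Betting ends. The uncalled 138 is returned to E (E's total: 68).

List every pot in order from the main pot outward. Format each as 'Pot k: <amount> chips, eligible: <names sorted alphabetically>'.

Pot 1: 84 chips, eligible: A, B, C, D, E, F
Pot 2: 190 chips, eligible: A, B, C, D, E
Pot 3: 24 chips, eligible: A, B, D, E
Pot 4: 9 chips, eligible: B, D, E
Pot 5: 14 chips, eligible: B, E

Derivation:
Contributions (after 138 returned to E): A=58, B=68, C=52, D=61, E=68, F=14
Pot levels (distinct totals of non-folded players): 14, 52, 58, 61, 68
Layer 1-14: 14 each from A, B, C, D, E, F = 14*6 = 84 chips; eligible A, B, C, D, E, F
Layer 15-52: 38 each from A, B, C, D, E = 38*5 = 190 chips; eligible A, B, C, D, E
Layer 53-58: 6 each from A, B, D, E = 6*4 = 24 chips; eligible A, B, D, E
Layer 59-61: 3 each from B, D, E = 3*3 = 9 chips; eligible B, D, E
Layer 62-68: 7 each from B, E = 7*2 = 14 chips; eligible B, E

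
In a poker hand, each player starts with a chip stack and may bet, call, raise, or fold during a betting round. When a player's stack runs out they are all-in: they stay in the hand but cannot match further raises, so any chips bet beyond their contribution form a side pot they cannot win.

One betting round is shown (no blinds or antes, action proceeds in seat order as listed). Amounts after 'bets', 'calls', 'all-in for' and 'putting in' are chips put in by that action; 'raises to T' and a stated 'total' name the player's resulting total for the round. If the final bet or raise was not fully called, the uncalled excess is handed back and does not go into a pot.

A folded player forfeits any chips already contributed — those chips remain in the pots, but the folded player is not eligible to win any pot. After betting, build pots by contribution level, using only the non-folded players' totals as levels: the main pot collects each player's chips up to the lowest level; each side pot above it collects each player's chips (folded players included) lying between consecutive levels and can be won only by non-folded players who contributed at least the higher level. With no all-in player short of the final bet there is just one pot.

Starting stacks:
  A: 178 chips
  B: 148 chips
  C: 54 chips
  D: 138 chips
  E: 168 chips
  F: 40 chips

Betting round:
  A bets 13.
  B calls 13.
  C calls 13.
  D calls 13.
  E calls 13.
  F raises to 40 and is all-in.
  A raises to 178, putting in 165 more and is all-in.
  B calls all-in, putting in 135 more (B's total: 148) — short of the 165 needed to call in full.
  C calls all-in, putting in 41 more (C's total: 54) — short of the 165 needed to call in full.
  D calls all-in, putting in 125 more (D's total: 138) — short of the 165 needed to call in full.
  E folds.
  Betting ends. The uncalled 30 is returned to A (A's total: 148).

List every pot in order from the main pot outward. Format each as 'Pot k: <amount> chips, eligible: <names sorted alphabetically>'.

Contributions (after 30 returned to A): A=148, B=148, C=54, D=138, E=13, F=40
Folded: E
Pot levels (distinct totals of non-folded players): 40, 54, 138, 148
Layer 1-40: A 40 + B 40 + C 40 + D 40 + E 13 + F 40 = 213 chips; eligible A, B, C, D, F
Layer 41-54: 14 each from A, B, C, D = 14*4 = 56 chips; eligible A, B, C, D
Layer 55-138: 84 each from A, B, D = 84*3 = 252 chips; eligible A, B, D
Layer 139-148: 10 each from A, B = 10*2 = 20 chips; eligible A, B

Pot 1: 213 chips, eligible: A, B, C, D, F
Pot 2: 56 chips, eligible: A, B, C, D
Pot 3: 252 chips, eligible: A, B, D
Pot 4: 20 chips, eligible: A, B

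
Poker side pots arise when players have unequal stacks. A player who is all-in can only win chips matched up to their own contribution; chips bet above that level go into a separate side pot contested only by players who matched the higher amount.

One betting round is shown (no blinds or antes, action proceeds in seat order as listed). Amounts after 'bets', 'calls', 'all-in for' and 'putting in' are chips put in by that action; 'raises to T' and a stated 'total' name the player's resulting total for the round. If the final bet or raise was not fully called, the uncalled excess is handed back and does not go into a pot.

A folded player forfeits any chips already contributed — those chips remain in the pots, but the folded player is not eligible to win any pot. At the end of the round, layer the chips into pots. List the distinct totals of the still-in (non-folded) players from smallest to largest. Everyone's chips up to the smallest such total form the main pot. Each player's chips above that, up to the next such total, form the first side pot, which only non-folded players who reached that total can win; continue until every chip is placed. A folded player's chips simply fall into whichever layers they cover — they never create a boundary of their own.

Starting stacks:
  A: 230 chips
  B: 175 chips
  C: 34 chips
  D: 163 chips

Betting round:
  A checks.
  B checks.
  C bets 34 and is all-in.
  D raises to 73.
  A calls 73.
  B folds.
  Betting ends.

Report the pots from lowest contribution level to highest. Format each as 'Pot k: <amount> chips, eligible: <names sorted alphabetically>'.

Contributions: A=73, C=34, D=73
Folded: B
Pot levels (distinct totals of non-folded players): 34, 73
Layer 1-34: 34 each from A, C, D = 34*3 = 102 chips; eligible A, C, D
Layer 35-73: 39 each from A, D = 39*2 = 78 chips; eligible A, D

Pot 1: 102 chips, eligible: A, C, D
Pot 2: 78 chips, eligible: A, D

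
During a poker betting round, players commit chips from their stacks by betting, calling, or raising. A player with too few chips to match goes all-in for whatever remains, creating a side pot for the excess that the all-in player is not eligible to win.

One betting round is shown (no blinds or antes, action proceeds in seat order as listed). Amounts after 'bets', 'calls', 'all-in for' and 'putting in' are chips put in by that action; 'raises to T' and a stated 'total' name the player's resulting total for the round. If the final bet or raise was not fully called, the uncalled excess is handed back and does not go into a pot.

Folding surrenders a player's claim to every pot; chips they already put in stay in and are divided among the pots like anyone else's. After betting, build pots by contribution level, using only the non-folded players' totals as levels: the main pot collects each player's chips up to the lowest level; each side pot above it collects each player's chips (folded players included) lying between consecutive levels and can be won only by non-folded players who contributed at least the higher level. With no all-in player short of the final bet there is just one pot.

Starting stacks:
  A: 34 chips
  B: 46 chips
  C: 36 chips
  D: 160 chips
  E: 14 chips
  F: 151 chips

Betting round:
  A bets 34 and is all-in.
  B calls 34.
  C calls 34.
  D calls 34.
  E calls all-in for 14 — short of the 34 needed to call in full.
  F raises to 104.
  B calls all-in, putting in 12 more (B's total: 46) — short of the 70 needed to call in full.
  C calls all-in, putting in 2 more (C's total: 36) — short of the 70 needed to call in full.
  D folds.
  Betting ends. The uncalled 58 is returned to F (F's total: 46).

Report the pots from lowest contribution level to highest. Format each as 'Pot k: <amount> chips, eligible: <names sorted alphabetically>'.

Contributions (after 58 returned to F): A=34, B=46, C=36, D=34, E=14, F=46
Folded: D
Pot levels (distinct totals of non-folded players): 14, 34, 36, 46
Layer 1-14: 14 each from A, B, C, D, E, F = 14*6 = 84 chips; eligible A, B, C, E, F
Layer 15-34: 20 each from A, B, C, D, F = 20*5 = 100 chips; eligible A, B, C, F
Layer 35-36: 2 each from B, C, F = 2*3 = 6 chips; eligible B, C, F
Layer 37-46: 10 each from B, F = 10*2 = 20 chips; eligible B, F

Pot 1: 84 chips, eligible: A, B, C, E, F
Pot 2: 100 chips, eligible: A, B, C, F
Pot 3: 6 chips, eligible: B, C, F
Pot 4: 20 chips, eligible: B, F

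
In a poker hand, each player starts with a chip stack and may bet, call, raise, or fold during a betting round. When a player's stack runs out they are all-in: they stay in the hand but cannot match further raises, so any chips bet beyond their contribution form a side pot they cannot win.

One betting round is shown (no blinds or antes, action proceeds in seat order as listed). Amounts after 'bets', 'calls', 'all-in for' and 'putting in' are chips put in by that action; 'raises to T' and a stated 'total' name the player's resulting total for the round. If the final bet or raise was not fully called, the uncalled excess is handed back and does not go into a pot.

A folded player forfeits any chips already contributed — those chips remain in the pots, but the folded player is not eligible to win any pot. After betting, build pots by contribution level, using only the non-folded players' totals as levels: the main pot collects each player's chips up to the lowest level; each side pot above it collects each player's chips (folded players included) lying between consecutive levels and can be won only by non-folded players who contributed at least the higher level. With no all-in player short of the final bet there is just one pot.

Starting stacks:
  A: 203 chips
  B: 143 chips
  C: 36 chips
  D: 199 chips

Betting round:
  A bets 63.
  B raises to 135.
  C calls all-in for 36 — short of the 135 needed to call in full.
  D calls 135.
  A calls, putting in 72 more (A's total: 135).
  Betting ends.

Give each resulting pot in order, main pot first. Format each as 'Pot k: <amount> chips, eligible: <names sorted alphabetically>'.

Contributions: A=135, B=135, C=36, D=135
Pot levels (distinct totals of non-folded players): 36, 135
Layer 1-36: 36 each from A, B, C, D = 36*4 = 144 chips; eligible A, B, C, D
Layer 37-135: 99 each from A, B, D = 99*3 = 297 chips; eligible A, B, D

Pot 1: 144 chips, eligible: A, B, C, D
Pot 2: 297 chips, eligible: A, B, D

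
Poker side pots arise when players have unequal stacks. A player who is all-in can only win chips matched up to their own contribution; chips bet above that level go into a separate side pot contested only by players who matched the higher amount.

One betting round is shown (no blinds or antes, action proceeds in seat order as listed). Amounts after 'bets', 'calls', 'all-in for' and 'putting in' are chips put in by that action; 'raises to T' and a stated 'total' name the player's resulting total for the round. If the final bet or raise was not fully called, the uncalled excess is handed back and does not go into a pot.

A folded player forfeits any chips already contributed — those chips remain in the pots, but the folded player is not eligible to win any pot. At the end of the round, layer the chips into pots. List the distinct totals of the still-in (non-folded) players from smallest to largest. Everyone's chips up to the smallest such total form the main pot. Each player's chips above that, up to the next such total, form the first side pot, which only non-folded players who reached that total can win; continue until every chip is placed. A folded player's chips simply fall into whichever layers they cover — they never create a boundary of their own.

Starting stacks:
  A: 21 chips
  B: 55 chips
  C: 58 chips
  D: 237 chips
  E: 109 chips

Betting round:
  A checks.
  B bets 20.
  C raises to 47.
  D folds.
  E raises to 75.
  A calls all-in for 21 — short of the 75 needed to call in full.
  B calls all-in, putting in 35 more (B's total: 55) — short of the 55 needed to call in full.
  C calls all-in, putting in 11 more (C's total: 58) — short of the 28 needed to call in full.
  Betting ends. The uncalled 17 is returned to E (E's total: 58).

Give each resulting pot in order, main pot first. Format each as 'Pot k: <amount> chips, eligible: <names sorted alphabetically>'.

Contributions (after 17 returned to E): A=21, B=55, C=58, E=58
Folded: D
Pot levels (distinct totals of non-folded players): 21, 55, 58
Layer 1-21: 21 each from A, B, C, E = 21*4 = 84 chips; eligible A, B, C, E
Layer 22-55: 34 each from B, C, E = 34*3 = 102 chips; eligible B, C, E
Layer 56-58: 3 each from C, E = 3*2 = 6 chips; eligible C, E

Pot 1: 84 chips, eligible: A, B, C, E
Pot 2: 102 chips, eligible: B, C, E
Pot 3: 6 chips, eligible: C, E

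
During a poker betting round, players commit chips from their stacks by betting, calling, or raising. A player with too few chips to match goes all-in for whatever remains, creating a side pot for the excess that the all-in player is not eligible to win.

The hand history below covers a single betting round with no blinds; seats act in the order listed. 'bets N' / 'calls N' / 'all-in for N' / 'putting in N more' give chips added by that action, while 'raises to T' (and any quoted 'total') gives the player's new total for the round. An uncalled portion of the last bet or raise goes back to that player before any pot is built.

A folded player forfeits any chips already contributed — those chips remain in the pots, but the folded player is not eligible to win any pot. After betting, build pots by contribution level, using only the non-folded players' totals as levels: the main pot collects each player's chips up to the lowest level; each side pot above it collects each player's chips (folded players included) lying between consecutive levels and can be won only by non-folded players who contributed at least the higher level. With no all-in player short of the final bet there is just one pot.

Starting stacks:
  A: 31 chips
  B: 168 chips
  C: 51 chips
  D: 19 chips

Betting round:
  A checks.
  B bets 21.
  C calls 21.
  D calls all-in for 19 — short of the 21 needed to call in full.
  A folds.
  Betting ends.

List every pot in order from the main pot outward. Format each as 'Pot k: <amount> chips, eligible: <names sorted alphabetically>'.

Pot 1: 57 chips, eligible: B, C, D
Pot 2: 4 chips, eligible: B, C

Derivation:
Contributions: B=21, C=21, D=19
Folded: A
Pot levels (distinct totals of non-folded players): 19, 21
Layer 1-19: 19 each from B, C, D = 19*3 = 57 chips; eligible B, C, D
Layer 20-21: 2 each from B, C = 2*2 = 4 chips; eligible B, C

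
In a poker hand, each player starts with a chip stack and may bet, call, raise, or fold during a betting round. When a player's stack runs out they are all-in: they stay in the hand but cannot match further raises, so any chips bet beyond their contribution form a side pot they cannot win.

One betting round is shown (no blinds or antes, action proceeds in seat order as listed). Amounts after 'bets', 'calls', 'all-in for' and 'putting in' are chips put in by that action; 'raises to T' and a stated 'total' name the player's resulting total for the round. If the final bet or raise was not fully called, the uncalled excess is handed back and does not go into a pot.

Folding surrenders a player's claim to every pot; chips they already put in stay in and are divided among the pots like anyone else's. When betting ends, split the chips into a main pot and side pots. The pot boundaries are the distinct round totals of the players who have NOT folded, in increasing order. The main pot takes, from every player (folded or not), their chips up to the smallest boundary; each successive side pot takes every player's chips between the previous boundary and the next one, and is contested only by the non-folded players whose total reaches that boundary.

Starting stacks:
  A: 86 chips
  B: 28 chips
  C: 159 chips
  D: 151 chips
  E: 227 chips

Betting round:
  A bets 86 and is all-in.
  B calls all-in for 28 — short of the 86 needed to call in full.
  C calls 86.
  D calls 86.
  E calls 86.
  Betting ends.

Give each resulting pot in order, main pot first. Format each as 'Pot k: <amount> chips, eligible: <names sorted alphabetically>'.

Contributions: A=86, B=28, C=86, D=86, E=86
Pot levels (distinct totals of non-folded players): 28, 86
Layer 1-28: 28 each from A, B, C, D, E = 28*5 = 140 chips; eligible A, B, C, D, E
Layer 29-86: 58 each from A, C, D, E = 58*4 = 232 chips; eligible A, C, D, E

Pot 1: 140 chips, eligible: A, B, C, D, E
Pot 2: 232 chips, eligible: A, C, D, E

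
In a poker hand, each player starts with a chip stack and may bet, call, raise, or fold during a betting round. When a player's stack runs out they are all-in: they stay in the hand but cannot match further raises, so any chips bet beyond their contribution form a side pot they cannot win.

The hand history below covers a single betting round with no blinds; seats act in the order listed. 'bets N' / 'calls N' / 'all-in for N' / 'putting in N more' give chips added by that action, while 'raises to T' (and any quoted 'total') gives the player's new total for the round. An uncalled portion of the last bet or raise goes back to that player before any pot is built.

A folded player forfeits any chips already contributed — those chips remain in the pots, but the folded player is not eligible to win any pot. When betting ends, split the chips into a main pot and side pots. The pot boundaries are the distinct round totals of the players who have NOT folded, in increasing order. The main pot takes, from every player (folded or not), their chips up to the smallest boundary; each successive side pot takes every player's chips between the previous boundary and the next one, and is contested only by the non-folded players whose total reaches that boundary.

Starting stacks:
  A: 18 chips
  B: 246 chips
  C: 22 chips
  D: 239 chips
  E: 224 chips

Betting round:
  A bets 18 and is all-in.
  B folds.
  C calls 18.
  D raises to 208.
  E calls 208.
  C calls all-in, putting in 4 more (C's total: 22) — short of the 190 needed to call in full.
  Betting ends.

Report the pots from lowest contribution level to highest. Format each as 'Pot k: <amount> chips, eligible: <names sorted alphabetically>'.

Contributions: A=18, C=22, D=208, E=208
Folded: B
Pot levels (distinct totals of non-folded players): 18, 22, 208
Layer 1-18: 18 each from A, C, D, E = 18*4 = 72 chips; eligible A, C, D, E
Layer 19-22: 4 each from C, D, E = 4*3 = 12 chips; eligible C, D, E
Layer 23-208: 186 each from D, E = 186*2 = 372 chips; eligible D, E

Pot 1: 72 chips, eligible: A, C, D, E
Pot 2: 12 chips, eligible: C, D, E
Pot 3: 372 chips, eligible: D, E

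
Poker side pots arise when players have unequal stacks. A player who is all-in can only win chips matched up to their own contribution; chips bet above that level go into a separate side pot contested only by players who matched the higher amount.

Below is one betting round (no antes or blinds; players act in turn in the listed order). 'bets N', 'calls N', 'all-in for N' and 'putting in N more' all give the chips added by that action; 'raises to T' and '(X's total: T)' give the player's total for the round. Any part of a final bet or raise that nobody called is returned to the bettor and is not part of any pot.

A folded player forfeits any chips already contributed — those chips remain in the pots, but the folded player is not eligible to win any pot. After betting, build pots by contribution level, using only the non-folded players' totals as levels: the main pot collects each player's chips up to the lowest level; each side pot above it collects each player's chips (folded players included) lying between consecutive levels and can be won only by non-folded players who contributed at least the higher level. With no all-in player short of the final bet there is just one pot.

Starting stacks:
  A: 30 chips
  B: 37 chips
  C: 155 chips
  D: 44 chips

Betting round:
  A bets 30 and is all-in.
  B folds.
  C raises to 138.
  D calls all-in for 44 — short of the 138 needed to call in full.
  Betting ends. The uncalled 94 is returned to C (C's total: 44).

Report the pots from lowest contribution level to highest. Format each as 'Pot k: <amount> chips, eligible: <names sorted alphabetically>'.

Contributions (after 94 returned to C): A=30, C=44, D=44
Folded: B
Pot levels (distinct totals of non-folded players): 30, 44
Layer 1-30: 30 each from A, C, D = 30*3 = 90 chips; eligible A, C, D
Layer 31-44: 14 each from C, D = 14*2 = 28 chips; eligible C, D

Pot 1: 90 chips, eligible: A, C, D
Pot 2: 28 chips, eligible: C, D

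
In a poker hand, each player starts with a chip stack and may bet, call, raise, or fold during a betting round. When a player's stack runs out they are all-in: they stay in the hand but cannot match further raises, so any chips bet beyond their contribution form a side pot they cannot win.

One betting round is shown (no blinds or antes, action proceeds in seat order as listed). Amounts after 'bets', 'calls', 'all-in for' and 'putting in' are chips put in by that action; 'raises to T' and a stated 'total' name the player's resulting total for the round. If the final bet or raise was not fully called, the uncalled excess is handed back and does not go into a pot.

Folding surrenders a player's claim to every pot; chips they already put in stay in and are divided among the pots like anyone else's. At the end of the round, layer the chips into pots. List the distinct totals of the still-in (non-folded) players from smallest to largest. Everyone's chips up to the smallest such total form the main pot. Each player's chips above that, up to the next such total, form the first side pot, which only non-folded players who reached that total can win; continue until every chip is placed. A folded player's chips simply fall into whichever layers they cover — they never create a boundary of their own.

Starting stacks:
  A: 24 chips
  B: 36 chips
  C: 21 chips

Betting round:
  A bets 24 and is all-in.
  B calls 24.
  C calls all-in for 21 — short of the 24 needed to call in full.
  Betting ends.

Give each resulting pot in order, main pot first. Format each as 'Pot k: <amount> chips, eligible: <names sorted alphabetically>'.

Pot 1: 63 chips, eligible: A, B, C
Pot 2: 6 chips, eligible: A, B

Derivation:
Contributions: A=24, B=24, C=21
Pot levels (distinct totals of non-folded players): 21, 24
Layer 1-21: 21 each from A, B, C = 21*3 = 63 chips; eligible A, B, C
Layer 22-24: 3 each from A, B = 3*2 = 6 chips; eligible A, B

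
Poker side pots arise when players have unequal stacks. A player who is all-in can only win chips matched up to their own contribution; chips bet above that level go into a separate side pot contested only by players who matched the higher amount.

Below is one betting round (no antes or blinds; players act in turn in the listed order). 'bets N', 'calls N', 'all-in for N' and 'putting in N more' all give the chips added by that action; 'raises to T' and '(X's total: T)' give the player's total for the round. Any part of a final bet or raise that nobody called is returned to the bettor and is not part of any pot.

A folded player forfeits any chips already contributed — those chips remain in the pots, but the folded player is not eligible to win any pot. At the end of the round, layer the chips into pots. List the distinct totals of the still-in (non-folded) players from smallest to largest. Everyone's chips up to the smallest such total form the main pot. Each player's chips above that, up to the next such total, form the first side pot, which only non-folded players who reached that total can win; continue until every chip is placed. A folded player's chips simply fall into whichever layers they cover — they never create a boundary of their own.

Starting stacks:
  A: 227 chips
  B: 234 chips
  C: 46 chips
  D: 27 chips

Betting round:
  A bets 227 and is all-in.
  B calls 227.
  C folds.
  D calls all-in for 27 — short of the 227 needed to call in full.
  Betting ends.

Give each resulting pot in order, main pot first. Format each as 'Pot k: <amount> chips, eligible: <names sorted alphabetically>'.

Contributions: A=227, B=227, D=27
Folded: C
Pot levels (distinct totals of non-folded players): 27, 227
Layer 1-27: 27 each from A, B, D = 27*3 = 81 chips; eligible A, B, D
Layer 28-227: 200 each from A, B = 200*2 = 400 chips; eligible A, B

Pot 1: 81 chips, eligible: A, B, D
Pot 2: 400 chips, eligible: A, B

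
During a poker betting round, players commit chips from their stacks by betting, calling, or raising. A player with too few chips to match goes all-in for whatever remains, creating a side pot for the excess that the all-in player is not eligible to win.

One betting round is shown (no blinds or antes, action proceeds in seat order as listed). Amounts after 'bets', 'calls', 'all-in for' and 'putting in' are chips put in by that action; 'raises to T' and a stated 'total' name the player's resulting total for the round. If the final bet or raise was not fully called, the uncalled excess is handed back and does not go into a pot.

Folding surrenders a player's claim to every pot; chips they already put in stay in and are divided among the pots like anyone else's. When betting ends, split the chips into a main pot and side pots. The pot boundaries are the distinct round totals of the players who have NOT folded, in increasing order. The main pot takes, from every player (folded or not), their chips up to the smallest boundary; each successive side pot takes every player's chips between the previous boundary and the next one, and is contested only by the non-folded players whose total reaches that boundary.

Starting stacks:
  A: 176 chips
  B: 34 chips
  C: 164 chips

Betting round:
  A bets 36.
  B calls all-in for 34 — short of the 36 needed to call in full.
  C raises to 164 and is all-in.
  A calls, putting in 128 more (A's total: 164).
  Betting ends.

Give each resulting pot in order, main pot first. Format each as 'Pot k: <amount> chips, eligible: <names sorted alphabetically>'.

Contributions: A=164, B=34, C=164
Pot levels (distinct totals of non-folded players): 34, 164
Layer 1-34: 34 each from A, B, C = 34*3 = 102 chips; eligible A, B, C
Layer 35-164: 130 each from A, C = 130*2 = 260 chips; eligible A, C

Pot 1: 102 chips, eligible: A, B, C
Pot 2: 260 chips, eligible: A, C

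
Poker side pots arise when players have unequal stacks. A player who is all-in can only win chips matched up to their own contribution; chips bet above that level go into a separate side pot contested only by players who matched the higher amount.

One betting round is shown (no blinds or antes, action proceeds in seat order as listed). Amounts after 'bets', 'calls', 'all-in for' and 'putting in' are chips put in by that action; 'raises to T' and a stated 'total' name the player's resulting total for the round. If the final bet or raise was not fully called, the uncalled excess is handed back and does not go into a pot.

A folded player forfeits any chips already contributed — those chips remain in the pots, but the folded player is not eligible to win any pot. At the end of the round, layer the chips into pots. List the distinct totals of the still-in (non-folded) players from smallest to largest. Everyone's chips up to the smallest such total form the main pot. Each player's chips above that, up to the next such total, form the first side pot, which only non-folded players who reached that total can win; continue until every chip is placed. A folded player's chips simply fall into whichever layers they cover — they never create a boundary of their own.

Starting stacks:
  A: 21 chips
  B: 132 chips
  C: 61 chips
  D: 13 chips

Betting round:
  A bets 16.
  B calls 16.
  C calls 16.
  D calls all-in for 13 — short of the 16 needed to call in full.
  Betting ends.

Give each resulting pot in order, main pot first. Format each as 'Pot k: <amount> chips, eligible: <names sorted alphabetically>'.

Pot 1: 52 chips, eligible: A, B, C, D
Pot 2: 9 chips, eligible: A, B, C

Derivation:
Contributions: A=16, B=16, C=16, D=13
Pot levels (distinct totals of non-folded players): 13, 16
Layer 1-13: 13 each from A, B, C, D = 13*4 = 52 chips; eligible A, B, C, D
Layer 14-16: 3 each from A, B, C = 3*3 = 9 chips; eligible A, B, C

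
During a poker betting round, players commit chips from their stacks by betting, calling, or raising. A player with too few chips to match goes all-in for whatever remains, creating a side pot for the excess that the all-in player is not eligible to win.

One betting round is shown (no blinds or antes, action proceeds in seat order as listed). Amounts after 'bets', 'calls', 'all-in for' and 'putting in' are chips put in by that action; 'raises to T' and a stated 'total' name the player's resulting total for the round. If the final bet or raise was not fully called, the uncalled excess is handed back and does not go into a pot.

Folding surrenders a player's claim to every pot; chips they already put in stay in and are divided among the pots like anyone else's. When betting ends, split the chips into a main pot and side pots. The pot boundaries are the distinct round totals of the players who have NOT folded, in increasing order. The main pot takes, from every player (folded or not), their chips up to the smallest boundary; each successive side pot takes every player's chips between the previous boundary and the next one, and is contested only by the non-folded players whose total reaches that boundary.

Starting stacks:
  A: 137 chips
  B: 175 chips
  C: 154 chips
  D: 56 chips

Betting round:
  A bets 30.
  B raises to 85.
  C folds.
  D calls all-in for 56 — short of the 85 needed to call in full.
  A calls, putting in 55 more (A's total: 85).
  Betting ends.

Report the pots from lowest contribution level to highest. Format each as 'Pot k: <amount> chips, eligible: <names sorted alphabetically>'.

Pot 1: 168 chips, eligible: A, B, D
Pot 2: 58 chips, eligible: A, B

Derivation:
Contributions: A=85, B=85, D=56
Folded: C
Pot levels (distinct totals of non-folded players): 56, 85
Layer 1-56: 56 each from A, B, D = 56*3 = 168 chips; eligible A, B, D
Layer 57-85: 29 each from A, B = 29*2 = 58 chips; eligible A, B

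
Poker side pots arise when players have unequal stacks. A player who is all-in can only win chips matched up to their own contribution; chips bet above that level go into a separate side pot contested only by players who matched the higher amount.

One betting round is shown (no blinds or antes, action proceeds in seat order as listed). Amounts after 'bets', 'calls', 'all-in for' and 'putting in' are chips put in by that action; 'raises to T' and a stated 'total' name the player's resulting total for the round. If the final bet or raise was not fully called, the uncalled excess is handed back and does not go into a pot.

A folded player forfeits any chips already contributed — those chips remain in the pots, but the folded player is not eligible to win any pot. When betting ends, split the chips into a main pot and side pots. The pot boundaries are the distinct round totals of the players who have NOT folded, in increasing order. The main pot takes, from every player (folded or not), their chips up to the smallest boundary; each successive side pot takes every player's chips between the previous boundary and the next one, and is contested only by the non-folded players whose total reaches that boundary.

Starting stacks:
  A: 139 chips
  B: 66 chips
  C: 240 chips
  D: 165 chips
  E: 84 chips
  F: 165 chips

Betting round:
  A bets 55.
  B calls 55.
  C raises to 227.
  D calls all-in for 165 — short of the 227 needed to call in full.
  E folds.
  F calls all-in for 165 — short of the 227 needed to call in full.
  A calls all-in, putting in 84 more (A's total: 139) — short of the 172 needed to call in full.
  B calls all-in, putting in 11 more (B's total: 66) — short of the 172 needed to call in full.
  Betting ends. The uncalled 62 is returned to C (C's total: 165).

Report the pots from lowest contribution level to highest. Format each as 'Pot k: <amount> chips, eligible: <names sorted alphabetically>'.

Pot 1: 330 chips, eligible: A, B, C, D, F
Pot 2: 292 chips, eligible: A, C, D, F
Pot 3: 78 chips, eligible: C, D, F

Derivation:
Contributions (after 62 returned to C): A=139, B=66, C=165, D=165, F=165
Folded: E
Pot levels (distinct totals of non-folded players): 66, 139, 165
Layer 1-66: 66 each from A, B, C, D, F = 66*5 = 330 chips; eligible A, B, C, D, F
Layer 67-139: 73 each from A, C, D, F = 73*4 = 292 chips; eligible A, C, D, F
Layer 140-165: 26 each from C, D, F = 26*3 = 78 chips; eligible C, D, F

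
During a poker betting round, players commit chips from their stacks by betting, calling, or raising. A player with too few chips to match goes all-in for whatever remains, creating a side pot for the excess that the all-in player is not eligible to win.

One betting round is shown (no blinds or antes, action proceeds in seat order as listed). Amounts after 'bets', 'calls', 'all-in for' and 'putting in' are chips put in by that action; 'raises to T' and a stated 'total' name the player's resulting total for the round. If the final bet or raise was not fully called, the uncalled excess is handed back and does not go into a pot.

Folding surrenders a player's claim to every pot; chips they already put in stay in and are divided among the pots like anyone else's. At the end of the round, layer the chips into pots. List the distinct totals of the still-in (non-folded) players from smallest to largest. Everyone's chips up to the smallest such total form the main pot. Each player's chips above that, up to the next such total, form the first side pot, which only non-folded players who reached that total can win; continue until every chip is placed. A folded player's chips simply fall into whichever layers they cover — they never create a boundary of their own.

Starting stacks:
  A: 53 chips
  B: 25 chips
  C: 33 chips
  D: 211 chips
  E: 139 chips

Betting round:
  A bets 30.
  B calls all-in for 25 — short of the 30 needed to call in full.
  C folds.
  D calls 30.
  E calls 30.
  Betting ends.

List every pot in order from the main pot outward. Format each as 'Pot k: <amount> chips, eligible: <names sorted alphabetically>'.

Contributions: A=30, B=25, D=30, E=30
Folded: C
Pot levels (distinct totals of non-folded players): 25, 30
Layer 1-25: 25 each from A, B, D, E = 25*4 = 100 chips; eligible A, B, D, E
Layer 26-30: 5 each from A, D, E = 5*3 = 15 chips; eligible A, D, E

Pot 1: 100 chips, eligible: A, B, D, E
Pot 2: 15 chips, eligible: A, D, E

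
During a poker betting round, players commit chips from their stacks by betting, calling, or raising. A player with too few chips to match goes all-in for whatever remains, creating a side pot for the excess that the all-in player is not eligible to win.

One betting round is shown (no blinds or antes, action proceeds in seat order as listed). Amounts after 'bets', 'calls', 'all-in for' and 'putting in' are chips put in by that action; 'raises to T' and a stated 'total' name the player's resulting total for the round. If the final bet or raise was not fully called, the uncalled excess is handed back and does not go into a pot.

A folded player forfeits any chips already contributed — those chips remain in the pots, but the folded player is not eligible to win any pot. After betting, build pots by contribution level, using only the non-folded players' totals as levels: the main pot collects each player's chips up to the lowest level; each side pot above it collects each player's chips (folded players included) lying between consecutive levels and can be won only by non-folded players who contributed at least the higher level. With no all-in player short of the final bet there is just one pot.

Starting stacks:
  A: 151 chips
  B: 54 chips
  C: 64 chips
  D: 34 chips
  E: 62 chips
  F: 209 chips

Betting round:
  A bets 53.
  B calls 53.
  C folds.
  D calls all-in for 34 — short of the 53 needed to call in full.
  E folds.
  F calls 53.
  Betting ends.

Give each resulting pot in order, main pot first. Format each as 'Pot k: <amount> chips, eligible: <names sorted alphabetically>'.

Pot 1: 136 chips, eligible: A, B, D, F
Pot 2: 57 chips, eligible: A, B, F

Derivation:
Contributions: A=53, B=53, D=34, F=53
Folded: C, E
Pot levels (distinct totals of non-folded players): 34, 53
Layer 1-34: 34 each from A, B, D, F = 34*4 = 136 chips; eligible A, B, D, F
Layer 35-53: 19 each from A, B, F = 19*3 = 57 chips; eligible A, B, F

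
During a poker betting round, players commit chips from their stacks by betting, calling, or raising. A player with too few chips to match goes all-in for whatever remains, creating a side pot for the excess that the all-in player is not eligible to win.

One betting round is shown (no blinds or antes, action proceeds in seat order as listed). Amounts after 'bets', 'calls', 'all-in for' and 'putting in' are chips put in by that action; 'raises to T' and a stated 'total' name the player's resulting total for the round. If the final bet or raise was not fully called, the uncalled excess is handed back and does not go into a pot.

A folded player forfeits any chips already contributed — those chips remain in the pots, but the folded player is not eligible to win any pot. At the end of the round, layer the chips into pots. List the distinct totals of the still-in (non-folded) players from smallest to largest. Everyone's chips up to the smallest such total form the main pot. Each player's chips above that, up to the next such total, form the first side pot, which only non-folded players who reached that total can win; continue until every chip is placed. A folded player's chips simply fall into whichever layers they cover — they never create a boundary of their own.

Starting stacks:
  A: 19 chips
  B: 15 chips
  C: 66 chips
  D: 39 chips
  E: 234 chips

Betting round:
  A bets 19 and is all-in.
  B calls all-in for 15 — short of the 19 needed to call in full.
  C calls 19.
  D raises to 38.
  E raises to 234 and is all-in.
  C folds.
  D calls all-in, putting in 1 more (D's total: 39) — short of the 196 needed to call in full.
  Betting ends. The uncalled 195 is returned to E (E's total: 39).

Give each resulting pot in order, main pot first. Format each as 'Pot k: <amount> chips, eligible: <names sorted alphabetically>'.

Contributions (after 195 returned to E): A=19, B=15, C=19, D=39, E=39
Folded: C
Pot levels (distinct totals of non-folded players): 15, 19, 39
Layer 1-15: 15 each from A, B, C, D, E = 15*5 = 75 chips; eligible A, B, D, E
Layer 16-19: 4 each from A, C, D, E = 4*4 = 16 chips; eligible A, D, E
Layer 20-39: 20 each from D, E = 20*2 = 40 chips; eligible D, E

Pot 1: 75 chips, eligible: A, B, D, E
Pot 2: 16 chips, eligible: A, D, E
Pot 3: 40 chips, eligible: D, E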